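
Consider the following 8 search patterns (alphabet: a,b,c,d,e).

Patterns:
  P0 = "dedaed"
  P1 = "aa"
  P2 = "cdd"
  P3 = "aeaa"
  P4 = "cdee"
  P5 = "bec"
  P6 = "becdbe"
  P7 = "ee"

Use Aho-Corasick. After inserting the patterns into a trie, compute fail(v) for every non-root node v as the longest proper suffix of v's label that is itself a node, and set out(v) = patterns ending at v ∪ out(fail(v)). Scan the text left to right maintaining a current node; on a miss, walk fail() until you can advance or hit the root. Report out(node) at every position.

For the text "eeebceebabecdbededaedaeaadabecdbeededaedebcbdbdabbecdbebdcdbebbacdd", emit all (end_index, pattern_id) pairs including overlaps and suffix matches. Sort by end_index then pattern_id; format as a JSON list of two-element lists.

Construct AC machine:
Trie nodes:
  n0 'ε': a→7 b→17 c→9 d→1 e→23
  n1 'd': e→2
  n2 'de': d→3
  n3 'ded': a→4
  n4 'deda': e→5
  n5 'dedae': d→6
  n6 'dedaed': ·  ←P0
  n7 'a': a→8 e→12
  n8 'aa': ·  ←P1
  n9 'c': d→10
  n10 'cd': d→11 e→15
  n11 'cdd': ·  ←P2
  n12 'ae': a→13
  n13 'aea': a→14
  n14 'aeaa': ·  ←P3
  n15 'cde': e→16
  n16 'cdee': ·  ←P4
  n17 'b': e→18
  n18 'be': c→19
  n19 'bec': d→20  ←P5
  n20 'becd': b→21
  n21 'becdb': e→22
  n22 'becdbe': ·  ←P6
  n23 'e': e→24
  n24 'ee': ·  ←P7

Failure links (BFS by depth):
  n1('d'): parent n0 fail=0; on 'd' 0 → fail=0;  out ∅∪∅=∅
  n7('a'): parent n0 fail=0; on 'a' 0 → fail=0;  out ∅∪∅=∅
  n9('c'): parent n0 fail=0; on 'c' 0 → fail=0;  out ∅∪∅=∅
  n17('b'): parent n0 fail=0; on 'b' 0 → fail=0;  out ∅∪∅=∅
  n23('e'): parent n0 fail=0; on 'e' 0 → fail=0;  out ∅∪∅=∅
  n2('de'): parent n1 fail=0; on 'e' 0 → fail=23;  out ∅∪∅=∅
  n8('aa'): parent n7 fail=0; on 'a' 0 → fail=7;  out {1}∪∅={1}
  n10('cd'): parent n9 fail=0; on 'd' 0 → fail=1;  out ∅∪∅=∅
  n12('ae'): parent n7 fail=0; on 'e' 0 → fail=23;  out ∅∪∅=∅
  n18('be'): parent n17 fail=0; on 'e' 0 → fail=23;  out ∅∪∅=∅
  n24('ee'): parent n23 fail=0; on 'e' 0 → fail=23;  out {7}∪∅={7}
  n3('ded'): parent n2 fail=23; on 'd' 23→0 → fail=1;  out ∅∪∅=∅
  n11('cdd'): parent n10 fail=1; on 'd' 1→0 → fail=1;  out {2}∪∅={2}
  n13('aea'): parent n12 fail=23; on 'a' 23→0 → fail=7;  out ∅∪∅=∅
  n15('cde'): parent n10 fail=1; on 'e' 1 → fail=2;  out ∅∪∅=∅
  n19('bec'): parent n18 fail=23; on 'c' 23→0 → fail=9;  out {5}∪∅={5}
  n4('deda'): parent n3 fail=1; on 'a' 1→0 → fail=7;  out ∅∪∅=∅
  n14('aeaa'): parent n13 fail=7; on 'a' 7 → fail=8;  out {3}∪{1}={1,3}
  n16('cdee'): parent n15 fail=2; on 'e' 2→23 → fail=24;  out {4}∪{7}={4,7}
  n20('becd'): parent n19 fail=9; on 'd' 9 → fail=10;  out ∅∪∅=∅
  n5('dedae'): parent n4 fail=7; on 'e' 7 → fail=12;  out ∅∪∅=∅
  n21('becdb'): parent n20 fail=10; on 'b' 10→1→0 → fail=17;  out ∅∪∅=∅
  n6('dedaed'): parent n5 fail=12; on 'd' 12→23→0 → fail=1;  out {0}∪∅={0}
  n22('becdbe'): parent n21 fail=17; on 'e' 17 → fail=18;  out {6}∪∅={6}

Text stream:
pos 0 'e': at 23
pos 1 'e': at 24  emit P7@[0:1]
pos 2 'e': at 24 (via fail)  emit P7@[1:2]
pos 3 'b': at 17 (via fail)
pos 4 'c': at 9 (via fail)
pos 5 'e': at 23 (via fail)
pos 6 'e': at 24  emit P7@[5:6]
pos 7 'b': at 17 (via fail)
pos 8 'a': at 7 (via fail)
pos 9 'b': at 17 (via fail)
pos 10 'e': at 18
pos 11 'c': at 19  emit P5@[9:11]
pos 12 'd': at 20
pos 13 'b': at 21
pos 14 'e': at 22  emit P6@[9:14]
pos 15 'd': at 1 (via fail)
pos 16 'e': at 2
pos 17 'd': at 3
pos 18 'a': at 4
pos 19 'e': at 5
pos 20 'd': at 6  emit P0@[15:20]
pos 21 'a': at 7 (via fail)
pos 22 'e': at 12
pos 23 'a': at 13
pos 24 'a': at 14  emit P1@[23:24],P3@[21:24]
pos 25 'd': at 1 (via fail)
pos 26 'a': at 7 (via fail)
pos 27 'b': at 17 (via fail)
pos 28 'e': at 18
pos 29 'c': at 19  emit P5@[27:29]
pos 30 'd': at 20
pos 31 'b': at 21
pos 32 'e': at 22  emit P6@[27:32]
pos 33 'e': at 24 (via fail)  emit P7@[32:33]
pos 34 'd': at 1 (via fail)
pos 35 'e': at 2
pos 36 'd': at 3
pos 37 'a': at 4
pos 38 'e': at 5
pos 39 'd': at 6  emit P0@[34:39]
pos 40 'e': at 2 (via fail)
pos 41 'b': at 17 (via fail)
pos 42 'c': at 9 (via fail)
pos 43 'b': at 17 (via fail)
pos 44 'd': at 1 (via fail)
pos 45 'b': at 17 (via fail)
pos 46 'd': at 1 (via fail)
pos 47 'a': at 7 (via fail)
pos 48 'b': at 17 (via fail)
pos 49 'b': at 17 (via fail)
pos 50 'e': at 18
pos 51 'c': at 19  emit P5@[49:51]
pos 52 'd': at 20
pos 53 'b': at 21
pos 54 'e': at 22  emit P6@[49:54]
pos 55 'b': at 17 (via fail)
pos 56 'd': at 1 (via fail)
pos 57 'c': at 9 (via fail)
pos 58 'd': at 10
pos 59 'b': at 17 (via fail)
pos 60 'e': at 18
pos 61 'b': at 17 (via fail)
pos 62 'b': at 17 (via fail)
pos 63 'a': at 7 (via fail)
pos 64 'c': at 9 (via fail)
pos 65 'd': at 10
pos 66 'd': at 11  emit P2@[64:66]

All matches (sorted): [[1,7],[2,7],[6,7],[11,5],[14,6],[20,0],[24,1],[24,3],[29,5],[32,6],[33,7],[39,0],[51,5],[54,6],[66,2]]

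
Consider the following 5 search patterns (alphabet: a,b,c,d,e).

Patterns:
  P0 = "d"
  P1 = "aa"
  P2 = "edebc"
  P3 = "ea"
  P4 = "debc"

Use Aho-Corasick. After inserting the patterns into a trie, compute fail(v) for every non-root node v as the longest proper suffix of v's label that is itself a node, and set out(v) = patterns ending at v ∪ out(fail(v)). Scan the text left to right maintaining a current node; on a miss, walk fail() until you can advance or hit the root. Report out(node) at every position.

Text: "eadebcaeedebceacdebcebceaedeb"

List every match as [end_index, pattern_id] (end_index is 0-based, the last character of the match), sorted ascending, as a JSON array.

Build:
Trie (insert patterns):
  0='ε' goto a→2 d→1 e→4
  1='d' goto e→10  [P0 ends]
  2='a' goto a→3
  3='aa' goto ·  [P1 ends]
  4='e' goto a→9 d→5
  5='ed' goto e→6
  6='ede' goto b→7
  7='edeb' goto c→8
  8='edebc' goto ·  [P2 ends]
  9='ea' goto ·  [P3 ends]
  10='de' goto b→11
  11='deb' goto c→12
  12='debc' goto ·  [P4 ends]

BFS fail/out derivation:
  fail(1) 'd': from fail(0)=0 chase 'd': 0 ⇒ 0;  out={0}∪out(0)={0}
  fail(2) 'a': from fail(0)=0 chase 'a': 0 ⇒ 0;  out=∅∪out(0)=∅
  fail(4) 'e': from fail(0)=0 chase 'e': 0 ⇒ 0;  out=∅∪out(0)=∅
  fail(3) 'aa': from fail(2)=0 chase 'a': 0 ⇒ 2;  out={1}∪out(2)={1}
  fail(5) 'ed': from fail(4)=0 chase 'd': 0 ⇒ 1;  out=∅∪out(1)={0}
  fail(9) 'ea': from fail(4)=0 chase 'a': 0 ⇒ 2;  out={3}∪out(2)={3}
  fail(10) 'de': from fail(1)=0 chase 'e': 0 ⇒ 4;  out=∅∪out(4)=∅
  fail(6) 'ede': from fail(5)=1 chase 'e': 1 ⇒ 10;  out=∅∪out(10)=∅
  fail(11) 'deb': from fail(10)=4 chase 'b': 4→0 ⇒ 0;  out=∅∪out(0)=∅
  fail(7) 'edeb': from fail(6)=10 chase 'b': 10 ⇒ 11;  out=∅∪out(11)=∅
  fail(12) 'debc': from fail(11)=0 chase 'c': 0 ⇒ 0;  out={4}∪out(0)={4}
  fail(8) 'edebc': from fail(7)=11 chase 'c': 11 ⇒ 12;  out={2}∪out(12)={2,4}

Text stream:
i=0 'e': node 0→4
i=1 'a': node 4→9  emit P3@[0:1]
i=2 'd': node 9→1 ·f  emit P0@[2:2]
i=3 'e': node 1→10
i=4 'b': node 10→11
i=5 'c': node 11→12  emit P4@[2:5]
i=6 'a': node 12→2 ·f
i=7 'e': node 2→4 ·f
i=8 'e': node 4→4 ·f
i=9 'd': node 4→5  emit P0@[9:9]
i=10 'e': node 5→6
i=11 'b': node 6→7
i=12 'c': node 7→8  emit P2@[8:12],P4@[9:12]
i=13 'e': node 8→4 ·f
i=14 'a': node 4→9  emit P3@[13:14]
i=15 'c': node 9→0 ·f
i=16 'd': node 0→1  emit P0@[16:16]
i=17 'e': node 1→10
i=18 'b': node 10→11
i=19 'c': node 11→12  emit P4@[16:19]
i=20 'e': node 12→4 ·f
i=21 'b': node 4→0 ·f
i=22 'c': node 0→0
i=23 'e': node 0→4
i=24 'a': node 4→9  emit P3@[23:24]
i=25 'e': node 9→4 ·f
i=26 'd': node 4→5  emit P0@[26:26]
i=27 'e': node 5→6
i=28 'b': node 6→7

Result: [[1,3],[2,0],[5,4],[9,0],[12,2],[12,4],[14,3],[16,0],[19,4],[24,3],[26,0]]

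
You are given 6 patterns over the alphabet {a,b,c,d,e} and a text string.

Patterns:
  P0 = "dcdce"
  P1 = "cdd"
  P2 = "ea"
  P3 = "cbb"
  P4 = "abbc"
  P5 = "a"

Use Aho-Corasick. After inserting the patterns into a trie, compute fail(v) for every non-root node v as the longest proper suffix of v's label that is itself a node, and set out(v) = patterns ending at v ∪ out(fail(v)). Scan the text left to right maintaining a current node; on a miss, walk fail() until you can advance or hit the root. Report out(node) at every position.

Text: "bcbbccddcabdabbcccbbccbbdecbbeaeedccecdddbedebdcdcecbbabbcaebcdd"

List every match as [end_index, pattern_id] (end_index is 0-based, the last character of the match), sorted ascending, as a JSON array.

Construct AC machine:
Trie (insert patterns):
  n0 'ε': a→13 c→6 d→1 e→9
  n1 'd': c→2
  n2 'dc': d→3
  n3 'dcd': c→4
  n4 'dcdc': e→5
  n5 'dcdce': ·  [P0 ends]
  n6 'c': b→11 d→7
  n7 'cd': d→8
  n8 'cdd': ·  [P1 ends]
  n9 'e': a→10
  n10 'ea': ·  [P2 ends]
  n11 'cb': b→12
  n12 'cbb': ·  [P3 ends]
  n13 'a': b→14  [P5 ends]
  n14 'ab': b→15
  n15 'abb': c→16
  n16 'abbc': ·  [P4 ends]

BFS fail/out derivation:
  fail(1) 'd': from fail(0)=0 chase 'd': 0 ⇒ 0;  out=∅∪out(0)=∅
  fail(6) 'c': from fail(0)=0 chase 'c': 0 ⇒ 0;  out=∅∪out(0)=∅
  fail(9) 'e': from fail(0)=0 chase 'e': 0 ⇒ 0;  out=∅∪out(0)=∅
  fail(13) 'a': from fail(0)=0 chase 'a': 0 ⇒ 0;  out={5}∪out(0)={5}
  fail(2) 'dc': from fail(1)=0 chase 'c': 0 ⇒ 6;  out=∅∪out(6)=∅
  fail(7) 'cd': from fail(6)=0 chase 'd': 0 ⇒ 1;  out=∅∪out(1)=∅
  fail(10) 'ea': from fail(9)=0 chase 'a': 0 ⇒ 13;  out={2}∪out(13)={2,5}
  fail(11) 'cb': from fail(6)=0 chase 'b': 0 ⇒ 0;  out=∅∪out(0)=∅
  fail(14) 'ab': from fail(13)=0 chase 'b': 0 ⇒ 0;  out=∅∪out(0)=∅
  fail(3) 'dcd': from fail(2)=6 chase 'd': 6 ⇒ 7;  out=∅∪out(7)=∅
  fail(8) 'cdd': from fail(7)=1 chase 'd': 1→0 ⇒ 1;  out={1}∪out(1)={1}
  fail(12) 'cbb': from fail(11)=0 chase 'b': 0 ⇒ 0;  out={3}∪out(0)={3}
  fail(15) 'abb': from fail(14)=0 chase 'b': 0 ⇒ 0;  out=∅∪out(0)=∅
  fail(4) 'dcdc': from fail(3)=7 chase 'c': 7→1 ⇒ 2;  out=∅∪out(2)=∅
  fail(16) 'abbc': from fail(15)=0 chase 'c': 0 ⇒ 6;  out={4}∪out(6)={4}
  fail(5) 'dcdce': from fail(4)=2 chase 'e': 2→6→0 ⇒ 9;  out={0}∪out(9)={0}

Text stream:
[0] read 'b'  n0⇒n0
[1] read 'c'  n0⇒n6
[2] read 'b'  n6⇒n11
[3] read 'b'  n11⇒n12  emit P3@[1:3]
[4] read 'c'  n12⇒n6 (via fail)
[5] read 'c'  n6⇒n6 (via fail)
[6] read 'd'  n6⇒n7
[7] read 'd'  n7⇒n8  emit P1@[5:7]
[8] read 'c'  n8⇒n2 (via fail)
[9] read 'a'  n2⇒n13 (via fail)  emit P5@[9:9]
[10] read 'b'  n13⇒n14
[11] read 'd'  n14⇒n1 (via fail)
[12] read 'a'  n1⇒n13 (via fail)  emit P5@[12:12]
[13] read 'b'  n13⇒n14
[14] read 'b'  n14⇒n15
[15] read 'c'  n15⇒n16  emit P4@[12:15]
[16] read 'c'  n16⇒n6 (via fail)
[17] read 'c'  n6⇒n6 (via fail)
[18] read 'b'  n6⇒n11
[19] read 'b'  n11⇒n12  emit P3@[17:19]
[20] read 'c'  n12⇒n6 (via fail)
[21] read 'c'  n6⇒n6 (via fail)
[22] read 'b'  n6⇒n11
[23] read 'b'  n11⇒n12  emit P3@[21:23]
[24] read 'd'  n12⇒n1 (via fail)
[25] read 'e'  n1⇒n9 (via fail)
[26] read 'c'  n9⇒n6 (via fail)
[27] read 'b'  n6⇒n11
[28] read 'b'  n11⇒n12  emit P3@[26:28]
[29] read 'e'  n12⇒n9 (via fail)
[30] read 'a'  n9⇒n10  emit P2@[29:30],P5@[30:30]
[31] read 'e'  n10⇒n9 (via fail)
[32] read 'e'  n9⇒n9 (via fail)
[33] read 'd'  n9⇒n1 (via fail)
[34] read 'c'  n1⇒n2
[35] read 'c'  n2⇒n6 (via fail)
[36] read 'e'  n6⇒n9 (via fail)
[37] read 'c'  n9⇒n6 (via fail)
[38] read 'd'  n6⇒n7
[39] read 'd'  n7⇒n8  emit P1@[37:39]
[40] read 'd'  n8⇒n1 (via fail)
[41] read 'b'  n1⇒n0 (via fail)
[42] read 'e'  n0⇒n9
[43] read 'd'  n9⇒n1 (via fail)
[44] read 'e'  n1⇒n9 (via fail)
[45] read 'b'  n9⇒n0 (via fail)
[46] read 'd'  n0⇒n1
[47] read 'c'  n1⇒n2
[48] read 'd'  n2⇒n3
[49] read 'c'  n3⇒n4
[50] read 'e'  n4⇒n5  emit P0@[46:50]
[51] read 'c'  n5⇒n6 (via fail)
[52] read 'b'  n6⇒n11
[53] read 'b'  n11⇒n12  emit P3@[51:53]
[54] read 'a'  n12⇒n13 (via fail)  emit P5@[54:54]
[55] read 'b'  n13⇒n14
[56] read 'b'  n14⇒n15
[57] read 'c'  n15⇒n16  emit P4@[54:57]
[58] read 'a'  n16⇒n13 (via fail)  emit P5@[58:58]
[59] read 'e'  n13⇒n9 (via fail)
[60] read 'b'  n9⇒n0 (via fail)
[61] read 'c'  n0⇒n6
[62] read 'd'  n6⇒n7
[63] read 'd'  n7⇒n8  emit P1@[61:63]

Result: [[3,3],[7,1],[9,5],[12,5],[15,4],[19,3],[23,3],[28,3],[30,2],[30,5],[39,1],[50,0],[53,3],[54,5],[57,4],[58,5],[63,1]]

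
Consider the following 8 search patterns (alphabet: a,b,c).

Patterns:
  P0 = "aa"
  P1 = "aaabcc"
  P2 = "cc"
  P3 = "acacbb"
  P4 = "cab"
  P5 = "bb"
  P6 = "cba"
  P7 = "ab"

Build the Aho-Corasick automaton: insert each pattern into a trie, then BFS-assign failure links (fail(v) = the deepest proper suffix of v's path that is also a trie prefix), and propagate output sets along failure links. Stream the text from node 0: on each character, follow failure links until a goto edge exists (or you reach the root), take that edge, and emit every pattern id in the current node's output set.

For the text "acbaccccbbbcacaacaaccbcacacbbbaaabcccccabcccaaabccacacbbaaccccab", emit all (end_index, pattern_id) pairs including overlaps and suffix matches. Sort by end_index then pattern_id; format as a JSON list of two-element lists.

Build automaton:
Trie nodes:
  0='ε' goto a→1 b→16 c→7
  1='a' goto a→2 b→20 c→9
  2='aa' goto a→3  ←P0
  3='aaa' goto b→4
  4='aaab' goto c→5
  5='aaabc' goto c→6
  6='aaabcc' goto ·  ←P1
  7='c' goto a→14 b→18 c→8
  8='cc' goto ·  ←P2
  9='ac' goto a→10
  10='aca' goto c→11
  11='acac' goto b→12
  12='acacb' goto b→13
  13='acacbb' goto ·  ←P3
  14='ca' goto b→15
  15='cab' goto ·  ←P4
  16='b' goto b→17
  17='bb' goto ·  ←P5
  18='cb' goto a→19
  19='cba' goto ·  ←P6
  20='ab' goto ·  ←P7

Failure links (BFS by depth):
  n1('a'): parent n0 fail=0; on 'a' 0 → fail=0;  out ∅∪∅=∅
  n7('c'): parent n0 fail=0; on 'c' 0 → fail=0;  out ∅∪∅=∅
  n16('b'): parent n0 fail=0; on 'b' 0 → fail=0;  out ∅∪∅=∅
  n2('aa'): parent n1 fail=0; on 'a' 0 → fail=1;  out {0}∪∅={0}
  n8('cc'): parent n7 fail=0; on 'c' 0 → fail=7;  out {2}∪∅={2}
  n9('ac'): parent n1 fail=0; on 'c' 0 → fail=7;  out ∅∪∅=∅
  n14('ca'): parent n7 fail=0; on 'a' 0 → fail=1;  out ∅∪∅=∅
  n17('bb'): parent n16 fail=0; on 'b' 0 → fail=16;  out {5}∪∅={5}
  n18('cb'): parent n7 fail=0; on 'b' 0 → fail=16;  out ∅∪∅=∅
  n20('ab'): parent n1 fail=0; on 'b' 0 → fail=16;  out {7}∪∅={7}
  n3('aaa'): parent n2 fail=1; on 'a' 1 → fail=2;  out ∅∪{0}={0}
  n10('aca'): parent n9 fail=7; on 'a' 7 → fail=14;  out ∅∪∅=∅
  n15('cab'): parent n14 fail=1; on 'b' 1 → fail=20;  out {4}∪{7}={4,7}
  n19('cba'): parent n18 fail=16; on 'a' 16→0 → fail=1;  out {6}∪∅={6}
  n4('aaab'): parent n3 fail=2; on 'b' 2→1 → fail=20;  out ∅∪{7}={7}
  n11('acac'): parent n10 fail=14; on 'c' 14→1 → fail=9;  out ∅∪∅=∅
  n5('aaabc'): parent n4 fail=20; on 'c' 20→16→0 → fail=7;  out ∅∪∅=∅
  n12('acacb'): parent n11 fail=9; on 'b' 9→7 → fail=18;  out ∅∪∅=∅
  n6('aaabcc'): parent n5 fail=7; on 'c' 7 → fail=8;  out {1}∪{2}={1,2}
  n13('acacbb'): parent n12 fail=18; on 'b' 18→16 → fail=17;  out {3}∪{5}={3,5}

Text stream:
i=0 'a': node 0→1
i=1 'c': node 1→9
i=2 'b': node 9→18 (fail-walked)
i=3 'a': node 18→19  emit P6@[1:3]
i=4 'c': node 19→9 (fail-walked)
i=5 'c': node 9→8 (fail-walked)  emit P2@[4:5]
i=6 'c': node 8→8 (fail-walked)  emit P2@[5:6]
i=7 'c': node 8→8 (fail-walked)  emit P2@[6:7]
i=8 'b': node 8→18 (fail-walked)
i=9 'b': node 18→17 (fail-walked)  emit P5@[8:9]
i=10 'b': node 17→17 (fail-walked)  emit P5@[9:10]
i=11 'c': node 17→7 (fail-walked)
i=12 'a': node 7→14
i=13 'c': node 14→9 (fail-walked)
i=14 'a': node 9→10
i=15 'a': node 10→2 (fail-walked)  emit P0@[14:15]
i=16 'c': node 2→9 (fail-walked)
i=17 'a': node 9→10
i=18 'a': node 10→2 (fail-walked)  emit P0@[17:18]
i=19 'c': node 2→9 (fail-walked)
i=20 'c': node 9→8 (fail-walked)  emit P2@[19:20]
i=21 'b': node 8→18 (fail-walked)
i=22 'c': node 18→7 (fail-walked)
i=23 'a': node 7→14
i=24 'c': node 14→9 (fail-walked)
i=25 'a': node 9→10
i=26 'c': node 10→11
i=27 'b': node 11→12
i=28 'b': node 12→13  emit P3@[23:28],P5@[27:28]
i=29 'b': node 13→17 (fail-walked)  emit P5@[28:29]
i=30 'a': node 17→1 (fail-walked)
i=31 'a': node 1→2  emit P0@[30:31]
i=32 'a': node 2→3  emit P0@[31:32]
i=33 'b': node 3→4  emit P7@[32:33]
i=34 'c': node 4→5
i=35 'c': node 5→6  emit P1@[30:35],P2@[34:35]
i=36 'c': node 6→8 (fail-walked)  emit P2@[35:36]
i=37 'c': node 8→8 (fail-walked)  emit P2@[36:37]
i=38 'c': node 8→8 (fail-walked)  emit P2@[37:38]
i=39 'a': node 8→14 (fail-walked)
i=40 'b': node 14→15  emit P4@[38:40],P7@[39:40]
i=41 'c': node 15→7 (fail-walked)
i=42 'c': node 7→8  emit P2@[41:42]
i=43 'c': node 8→8 (fail-walked)  emit P2@[42:43]
i=44 'a': node 8→14 (fail-walked)
i=45 'a': node 14→2 (fail-walked)  emit P0@[44:45]
i=46 'a': node 2→3  emit P0@[45:46]
i=47 'b': node 3→4  emit P7@[46:47]
i=48 'c': node 4→5
i=49 'c': node 5→6  emit P1@[44:49],P2@[48:49]
i=50 'a': node 6→14 (fail-walked)
i=51 'c': node 14→9 (fail-walked)
i=52 'a': node 9→10
i=53 'c': node 10→11
i=54 'b': node 11→12
i=55 'b': node 12→13  emit P3@[50:55],P5@[54:55]
i=56 'a': node 13→1 (fail-walked)
i=57 'a': node 1→2  emit P0@[56:57]
i=58 'c': node 2→9 (fail-walked)
i=59 'c': node 9→8 (fail-walked)  emit P2@[58:59]
i=60 'c': node 8→8 (fail-walked)  emit P2@[59:60]
i=61 'c': node 8→8 (fail-walked)  emit P2@[60:61]
i=62 'a': node 8→14 (fail-walked)
i=63 'b': node 14→15  emit P4@[61:63],P7@[62:63]

Matches: [[3,6],[5,2],[6,2],[7,2],[9,5],[10,5],[15,0],[18,0],[20,2],[28,3],[28,5],[29,5],[31,0],[32,0],[33,7],[35,1],[35,2],[36,2],[37,2],[38,2],[40,4],[40,7],[42,2],[43,2],[45,0],[46,0],[47,7],[49,1],[49,2],[55,3],[55,5],[57,0],[59,2],[60,2],[61,2],[63,4],[63,7]]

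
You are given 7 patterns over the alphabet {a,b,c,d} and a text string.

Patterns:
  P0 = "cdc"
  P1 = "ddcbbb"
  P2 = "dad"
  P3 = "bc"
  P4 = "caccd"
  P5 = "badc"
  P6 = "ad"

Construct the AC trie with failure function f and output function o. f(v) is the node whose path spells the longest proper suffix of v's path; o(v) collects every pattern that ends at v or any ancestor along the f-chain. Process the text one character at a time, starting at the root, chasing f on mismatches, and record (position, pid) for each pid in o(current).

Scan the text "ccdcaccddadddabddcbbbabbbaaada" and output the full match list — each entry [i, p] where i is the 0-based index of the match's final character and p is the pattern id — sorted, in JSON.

Build:
Trie nodes:
  0='ε' goto a→21 b→12 c→1 d→4
  1='c' goto a→14 d→2
  2='cd' goto c→3
  3='cdc' goto ·  [P0 ends]
  4='d' goto a→10 d→5
  5='dd' goto c→6
  6='ddc' goto b→7
  7='ddcb' goto b→8
  8='ddcbb' goto b→9
  9='ddcbbb' goto ·  [P1 ends]
  10='da' goto d→11
  11='dad' goto ·  [P2 ends]
  12='b' goto a→18 c→13
  13='bc' goto ·  [P3 ends]
  14='ca' goto c→15
  15='cac' goto c→16
  16='cacc' goto d→17
  17='caccd' goto ·  [P4 ends]
  18='ba' goto d→19
  19='bad' goto c→20
  20='badc' goto ·  [P5 ends]
  21='a' goto d→22
  22='ad' goto ·  [P6 ends]

Failure links (BFS by depth):
  n1('c'): parent n0 fail=0; on 'c' 0 → fail=0;  out ∅∪∅=∅
  n4('d'): parent n0 fail=0; on 'd' 0 → fail=0;  out ∅∪∅=∅
  n12('b'): parent n0 fail=0; on 'b' 0 → fail=0;  out ∅∪∅=∅
  n21('a'): parent n0 fail=0; on 'a' 0 → fail=0;  out ∅∪∅=∅
  n2('cd'): parent n1 fail=0; on 'd' 0 → fail=4;  out ∅∪∅=∅
  n5('dd'): parent n4 fail=0; on 'd' 0 → fail=4;  out ∅∪∅=∅
  n10('da'): parent n4 fail=0; on 'a' 0 → fail=21;  out ∅∪∅=∅
  n13('bc'): parent n12 fail=0; on 'c' 0 → fail=1;  out {3}∪∅={3}
  n14('ca'): parent n1 fail=0; on 'a' 0 → fail=21;  out ∅∪∅=∅
  n18('ba'): parent n12 fail=0; on 'a' 0 → fail=21;  out ∅∪∅=∅
  n22('ad'): parent n21 fail=0; on 'd' 0 → fail=4;  out {6}∪∅={6}
  n3('cdc'): parent n2 fail=4; on 'c' 4→0 → fail=1;  out {0}∪∅={0}
  n6('ddc'): parent n5 fail=4; on 'c' 4→0 → fail=1;  out ∅∪∅=∅
  n11('dad'): parent n10 fail=21; on 'd' 21 → fail=22;  out {2}∪{6}={2,6}
  n15('cac'): parent n14 fail=21; on 'c' 21→0 → fail=1;  out ∅∪∅=∅
  n19('bad'): parent n18 fail=21; on 'd' 21 → fail=22;  out ∅∪{6}={6}
  n7('ddcb'): parent n6 fail=1; on 'b' 1→0 → fail=12;  out ∅∪∅=∅
  n16('cacc'): parent n15 fail=1; on 'c' 1→0 → fail=1;  out ∅∪∅=∅
  n20('badc'): parent n19 fail=22; on 'c' 22→4→0 → fail=1;  out {5}∪∅={5}
  n8('ddcbb'): parent n7 fail=12; on 'b' 12→0 → fail=12;  out ∅∪∅=∅
  n17('caccd'): parent n16 fail=1; on 'd' 1 → fail=2;  out {4}∪∅={4}
  n9('ddcbbb'): parent n8 fail=12; on 'b' 12→0 → fail=12;  out {1}∪∅={1}

Text stream:
[0] read 'c'  n0⇒n1
[1] read 'c'  n1⇒n1 ·f
[2] read 'd'  n1⇒n2
[3] read 'c'  n2⇒n3  → match P0@[1:3]
[4] read 'a'  n3⇒n14 ·f
[5] read 'c'  n14⇒n15
[6] read 'c'  n15⇒n16
[7] read 'd'  n16⇒n17  → match P4@[3:7]
[8] read 'd'  n17⇒n5 ·f
[9] read 'a'  n5⇒n10 ·f
[10] read 'd'  n10⇒n11  → match P2@[8:10],P6@[9:10]
[11] read 'd'  n11⇒n5 ·f
[12] read 'd'  n5⇒n5 ·f
[13] read 'a'  n5⇒n10 ·f
[14] read 'b'  n10⇒n12 ·f
[15] read 'd'  n12⇒n4 ·f
[16] read 'd'  n4⇒n5
[17] read 'c'  n5⇒n6
[18] read 'b'  n6⇒n7
[19] read 'b'  n7⇒n8
[20] read 'b'  n8⇒n9  → match P1@[15:20]
[21] read 'a'  n9⇒n18 ·f
[22] read 'b'  n18⇒n12 ·f
[23] read 'b'  n12⇒n12 ·f
[24] read 'b'  n12⇒n12 ·f
[25] read 'a'  n12⇒n18
[26] read 'a'  n18⇒n21 ·f
[27] read 'a'  n21⇒n21 ·f
[28] read 'd'  n21⇒n22  → match P6@[27:28]
[29] read 'a'  n22⇒n10 ·f

All matches (sorted): [[3,0],[7,4],[10,2],[10,6],[20,1],[28,6]]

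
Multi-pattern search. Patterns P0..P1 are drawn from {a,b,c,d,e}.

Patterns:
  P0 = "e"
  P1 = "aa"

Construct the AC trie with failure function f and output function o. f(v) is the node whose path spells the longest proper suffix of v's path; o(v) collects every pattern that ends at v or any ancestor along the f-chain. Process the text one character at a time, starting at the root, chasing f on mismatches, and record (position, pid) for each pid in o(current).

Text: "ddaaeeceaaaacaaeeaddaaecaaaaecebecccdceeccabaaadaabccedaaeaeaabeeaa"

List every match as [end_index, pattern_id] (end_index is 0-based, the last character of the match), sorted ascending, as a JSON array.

Construct AC machine:
Trie (insert patterns):
  0='ε' goto a→2 e→1
  1='e' goto ·  ←P0
  2='a' goto a→3
  3='aa' goto ·  ←P1

BFS fail/out derivation:
  n1('e'): parent n0 fail=0; on 'e' 0 → fail=0;  out {0}∪∅={0}
  n2('a'): parent n0 fail=0; on 'a' 0 → fail=0;  out ∅∪∅=∅
  n3('aa'): parent n2 fail=0; on 'a' 0 → fail=2;  out {1}∪∅={1}

Scan:
pos 0 'd': at 0
pos 1 'd': at 0
pos 2 'a': at 2
pos 3 'a': at 3  emit P1@[2:3]
pos 4 'e': at 1 ·f  emit P0@[4:4]
pos 5 'e': at 1 ·f  emit P0@[5:5]
pos 6 'c': at 0 ·f
pos 7 'e': at 1  emit P0@[7:7]
pos 8 'a': at 2 ·f
pos 9 'a': at 3  emit P1@[8:9]
pos 10 'a': at 3 ·f  emit P1@[9:10]
pos 11 'a': at 3 ·f  emit P1@[10:11]
pos 12 'c': at 0 ·f
pos 13 'a': at 2
pos 14 'a': at 3  emit P1@[13:14]
pos 15 'e': at 1 ·f  emit P0@[15:15]
pos 16 'e': at 1 ·f  emit P0@[16:16]
pos 17 'a': at 2 ·f
pos 18 'd': at 0 ·f
pos 19 'd': at 0
pos 20 'a': at 2
pos 21 'a': at 3  emit P1@[20:21]
pos 22 'e': at 1 ·f  emit P0@[22:22]
pos 23 'c': at 0 ·f
pos 24 'a': at 2
pos 25 'a': at 3  emit P1@[24:25]
pos 26 'a': at 3 ·f  emit P1@[25:26]
pos 27 'a': at 3 ·f  emit P1@[26:27]
pos 28 'e': at 1 ·f  emit P0@[28:28]
pos 29 'c': at 0 ·f
pos 30 'e': at 1  emit P0@[30:30]
pos 31 'b': at 0 ·f
pos 32 'e': at 1  emit P0@[32:32]
pos 33 'c': at 0 ·f
pos 34 'c': at 0
pos 35 'c': at 0
pos 36 'd': at 0
pos 37 'c': at 0
pos 38 'e': at 1  emit P0@[38:38]
pos 39 'e': at 1 ·f  emit P0@[39:39]
pos 40 'c': at 0 ·f
pos 41 'c': at 0
pos 42 'a': at 2
pos 43 'b': at 0 ·f
pos 44 'a': at 2
pos 45 'a': at 3  emit P1@[44:45]
pos 46 'a': at 3 ·f  emit P1@[45:46]
pos 47 'd': at 0 ·f
pos 48 'a': at 2
pos 49 'a': at 3  emit P1@[48:49]
pos 50 'b': at 0 ·f
pos 51 'c': at 0
pos 52 'c': at 0
pos 53 'e': at 1  emit P0@[53:53]
pos 54 'd': at 0 ·f
pos 55 'a': at 2
pos 56 'a': at 3  emit P1@[55:56]
pos 57 'e': at 1 ·f  emit P0@[57:57]
pos 58 'a': at 2 ·f
pos 59 'e': at 1 ·f  emit P0@[59:59]
pos 60 'a': at 2 ·f
pos 61 'a': at 3  emit P1@[60:61]
pos 62 'b': at 0 ·f
pos 63 'e': at 1  emit P0@[63:63]
pos 64 'e': at 1 ·f  emit P0@[64:64]
pos 65 'a': at 2 ·f
pos 66 'a': at 3  emit P1@[65:66]

All matches (sorted): [[3,1],[4,0],[5,0],[7,0],[9,1],[10,1],[11,1],[14,1],[15,0],[16,0],[21,1],[22,0],[25,1],[26,1],[27,1],[28,0],[30,0],[32,0],[38,0],[39,0],[45,1],[46,1],[49,1],[53,0],[56,1],[57,0],[59,0],[61,1],[63,0],[64,0],[66,1]]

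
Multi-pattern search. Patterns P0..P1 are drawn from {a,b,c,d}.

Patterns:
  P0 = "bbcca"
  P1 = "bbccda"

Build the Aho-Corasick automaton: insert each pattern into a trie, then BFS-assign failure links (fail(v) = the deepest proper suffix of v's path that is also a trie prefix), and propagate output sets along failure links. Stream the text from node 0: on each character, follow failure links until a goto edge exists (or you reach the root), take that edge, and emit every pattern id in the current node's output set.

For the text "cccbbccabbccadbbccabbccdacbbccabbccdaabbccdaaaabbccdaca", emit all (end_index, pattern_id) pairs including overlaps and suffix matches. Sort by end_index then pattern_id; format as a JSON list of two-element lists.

Build:
Trie nodes:
  n0 'ε': b→1
  n1 'b': b→2
  n2 'bb': c→3
  n3 'bbc': c→4
  n4 'bbcc': a→5 d→6
  n5 'bbcca': ·  ←P0
  n6 'bbccd': a→7
  n7 'bbccda': ·  ←P1

Failure links (BFS by depth):
  n1('b'): parent n0 fail=0; on 'b' 0 → fail=0;  out ∅∪∅=∅
  n2('bb'): parent n1 fail=0; on 'b' 0 → fail=1;  out ∅∪∅=∅
  n3('bbc'): parent n2 fail=1; on 'c' 1→0 → fail=0;  out ∅∪∅=∅
  n4('bbcc'): parent n3 fail=0; on 'c' 0 → fail=0;  out ∅∪∅=∅
  n5('bbcca'): parent n4 fail=0; on 'a' 0 → fail=0;  out {0}∪∅={0}
  n6('bbccd'): parent n4 fail=0; on 'd' 0 → fail=0;  out ∅∪∅=∅
  n7('bbccda'): parent n6 fail=0; on 'a' 0 → fail=0;  out {1}∪∅={1}

Run:
[0] read 'c'  n0⇒n0
[1] read 'c'  n0⇒n0
[2] read 'c'  n0⇒n0
[3] read 'b'  n0⇒n1
[4] read 'b'  n1⇒n2
[5] read 'c'  n2⇒n3
[6] read 'c'  n3⇒n4
[7] read 'a'  n4⇒n5  emit P0@[3:7]
[8] read 'b'  n5⇒n1 (via fail)
[9] read 'b'  n1⇒n2
[10] read 'c'  n2⇒n3
[11] read 'c'  n3⇒n4
[12] read 'a'  n4⇒n5  emit P0@[8:12]
[13] read 'd'  n5⇒n0 (via fail)
[14] read 'b'  n0⇒n1
[15] read 'b'  n1⇒n2
[16] read 'c'  n2⇒n3
[17] read 'c'  n3⇒n4
[18] read 'a'  n4⇒n5  emit P0@[14:18]
[19] read 'b'  n5⇒n1 (via fail)
[20] read 'b'  n1⇒n2
[21] read 'c'  n2⇒n3
[22] read 'c'  n3⇒n4
[23] read 'd'  n4⇒n6
[24] read 'a'  n6⇒n7  emit P1@[19:24]
[25] read 'c'  n7⇒n0 (via fail)
[26] read 'b'  n0⇒n1
[27] read 'b'  n1⇒n2
[28] read 'c'  n2⇒n3
[29] read 'c'  n3⇒n4
[30] read 'a'  n4⇒n5  emit P0@[26:30]
[31] read 'b'  n5⇒n1 (via fail)
[32] read 'b'  n1⇒n2
[33] read 'c'  n2⇒n3
[34] read 'c'  n3⇒n4
[35] read 'd'  n4⇒n6
[36] read 'a'  n6⇒n7  emit P1@[31:36]
[37] read 'a'  n7⇒n0 (via fail)
[38] read 'b'  n0⇒n1
[39] read 'b'  n1⇒n2
[40] read 'c'  n2⇒n3
[41] read 'c'  n3⇒n4
[42] read 'd'  n4⇒n6
[43] read 'a'  n6⇒n7  emit P1@[38:43]
[44] read 'a'  n7⇒n0 (via fail)
[45] read 'a'  n0⇒n0
[46] read 'a'  n0⇒n0
[47] read 'b'  n0⇒n1
[48] read 'b'  n1⇒n2
[49] read 'c'  n2⇒n3
[50] read 'c'  n3⇒n4
[51] read 'd'  n4⇒n6
[52] read 'a'  n6⇒n7  emit P1@[47:52]
[53] read 'c'  n7⇒n0 (via fail)
[54] read 'a'  n0⇒n0

All matches (sorted): [[7,0],[12,0],[18,0],[24,1],[30,0],[36,1],[43,1],[52,1]]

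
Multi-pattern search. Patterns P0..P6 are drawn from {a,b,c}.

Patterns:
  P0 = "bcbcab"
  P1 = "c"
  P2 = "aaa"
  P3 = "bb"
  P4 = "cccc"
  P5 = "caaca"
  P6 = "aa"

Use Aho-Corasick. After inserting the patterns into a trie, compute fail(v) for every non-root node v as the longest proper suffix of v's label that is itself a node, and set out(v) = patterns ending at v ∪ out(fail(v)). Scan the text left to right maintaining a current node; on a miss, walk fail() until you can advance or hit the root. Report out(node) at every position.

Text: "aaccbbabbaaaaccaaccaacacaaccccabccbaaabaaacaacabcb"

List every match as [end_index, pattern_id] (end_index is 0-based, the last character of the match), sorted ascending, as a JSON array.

Build:
Trie (insert patterns):
  n0 'ε': a→8 b→1 c→7
  n1 'b': b→11 c→2
  n2 'bc': b→3
  n3 'bcb': c→4
  n4 'bcbc': a→5
  n5 'bcbca': b→6
  n6 'bcbcab': ·  [P0 ends]
  n7 'c': a→15 c→12  [P1 ends]
  n8 'a': a→9
  n9 'aa': a→10  [P6 ends]
  n10 'aaa': ·  [P2 ends]
  n11 'bb': ·  [P3 ends]
  n12 'cc': c→13
  n13 'ccc': c→14
  n14 'cccc': ·  [P4 ends]
  n15 'ca': a→16
  n16 'caa': c→17
  n17 'caac': a→18
  n18 'caaca': ·  [P5 ends]

BFS fail/out derivation:
  n1('b'): parent n0 fail=0; on 'b' 0 → fail=0;  out ∅∪∅=∅
  n7('c'): parent n0 fail=0; on 'c' 0 → fail=0;  out {1}∪∅={1}
  n8('a'): parent n0 fail=0; on 'a' 0 → fail=0;  out ∅∪∅=∅
  n2('bc'): parent n1 fail=0; on 'c' 0 → fail=7;  out ∅∪{1}={1}
  n9('aa'): parent n8 fail=0; on 'a' 0 → fail=8;  out {6}∪∅={6}
  n11('bb'): parent n1 fail=0; on 'b' 0 → fail=1;  out {3}∪∅={3}
  n12('cc'): parent n7 fail=0; on 'c' 0 → fail=7;  out ∅∪{1}={1}
  n15('ca'): parent n7 fail=0; on 'a' 0 → fail=8;  out ∅∪∅=∅
  n3('bcb'): parent n2 fail=7; on 'b' 7→0 → fail=1;  out ∅∪∅=∅
  n10('aaa'): parent n9 fail=8; on 'a' 8 → fail=9;  out {2}∪{6}={2,6}
  n13('ccc'): parent n12 fail=7; on 'c' 7 → fail=12;  out ∅∪{1}={1}
  n16('caa'): parent n15 fail=8; on 'a' 8 → fail=9;  out ∅∪{6}={6}
  n4('bcbc'): parent n3 fail=1; on 'c' 1 → fail=2;  out ∅∪{1}={1}
  n14('cccc'): parent n13 fail=12; on 'c' 12 → fail=13;  out {4}∪{1}={1,4}
  n17('caac'): parent n16 fail=9; on 'c' 9→8→0 → fail=7;  out ∅∪{1}={1}
  n5('bcbca'): parent n4 fail=2; on 'a' 2→7 → fail=15;  out ∅∪∅=∅
  n18('caaca'): parent n17 fail=7; on 'a' 7 → fail=15;  out {5}∪∅={5}
  n6('bcbcab'): parent n5 fail=15; on 'b' 15→8→0 → fail=1;  out {0}∪∅={0}

Text stream:
i=0 'a': node 0→8
i=1 'a': node 8→9  → match P6@[0:1]
i=2 'c': node 9→7 ·f  → match P1@[2:2]
i=3 'c': node 7→12  → match P1@[3:3]
i=4 'b': node 12→1 ·f
i=5 'b': node 1→11  → match P3@[4:5]
i=6 'a': node 11→8 ·f
i=7 'b': node 8→1 ·f
i=8 'b': node 1→11  → match P3@[7:8]
i=9 'a': node 11→8 ·f
i=10 'a': node 8→9  → match P6@[9:10]
i=11 'a': node 9→10  → match P2@[9:11],P6@[10:11]
i=12 'a': node 10→10 ·f  → match P2@[10:12],P6@[11:12]
i=13 'c': node 10→7 ·f  → match P1@[13:13]
i=14 'c': node 7→12  → match P1@[14:14]
i=15 'a': node 12→15 ·f
i=16 'a': node 15→16  → match P6@[15:16]
i=17 'c': node 16→17  → match P1@[17:17]
i=18 'c': node 17→12 ·f  → match P1@[18:18]
i=19 'a': node 12→15 ·f
i=20 'a': node 15→16  → match P6@[19:20]
i=21 'c': node 16→17  → match P1@[21:21]
i=22 'a': node 17→18  → match P5@[18:22]
i=23 'c': node 18→7 ·f  → match P1@[23:23]
i=24 'a': node 7→15
i=25 'a': node 15→16  → match P6@[24:25]
i=26 'c': node 16→17  → match P1@[26:26]
i=27 'c': node 17→12 ·f  → match P1@[27:27]
i=28 'c': node 12→13  → match P1@[28:28]
i=29 'c': node 13→14  → match P1@[29:29],P4@[26:29]
i=30 'a': node 14→15 ·f
i=31 'b': node 15→1 ·f
i=32 'c': node 1→2  → match P1@[32:32]
i=33 'c': node 2→12 ·f  → match P1@[33:33]
i=34 'b': node 12→1 ·f
i=35 'a': node 1→8 ·f
i=36 'a': node 8→9  → match P6@[35:36]
i=37 'a': node 9→10  → match P2@[35:37],P6@[36:37]
i=38 'b': node 10→1 ·f
i=39 'a': node 1→8 ·f
i=40 'a': node 8→9  → match P6@[39:40]
i=41 'a': node 9→10  → match P2@[39:41],P6@[40:41]
i=42 'c': node 10→7 ·f  → match P1@[42:42]
i=43 'a': node 7→15
i=44 'a': node 15→16  → match P6@[43:44]
i=45 'c': node 16→17  → match P1@[45:45]
i=46 'a': node 17→18  → match P5@[42:46]
i=47 'b': node 18→1 ·f
i=48 'c': node 1→2  → match P1@[48:48]
i=49 'b': node 2→3

All matches (sorted): [[1,6],[2,1],[3,1],[5,3],[8,3],[10,6],[11,2],[11,6],[12,2],[12,6],[13,1],[14,1],[16,6],[17,1],[18,1],[20,6],[21,1],[22,5],[23,1],[25,6],[26,1],[27,1],[28,1],[29,1],[29,4],[32,1],[33,1],[36,6],[37,2],[37,6],[40,6],[41,2],[41,6],[42,1],[44,6],[45,1],[46,5],[48,1]]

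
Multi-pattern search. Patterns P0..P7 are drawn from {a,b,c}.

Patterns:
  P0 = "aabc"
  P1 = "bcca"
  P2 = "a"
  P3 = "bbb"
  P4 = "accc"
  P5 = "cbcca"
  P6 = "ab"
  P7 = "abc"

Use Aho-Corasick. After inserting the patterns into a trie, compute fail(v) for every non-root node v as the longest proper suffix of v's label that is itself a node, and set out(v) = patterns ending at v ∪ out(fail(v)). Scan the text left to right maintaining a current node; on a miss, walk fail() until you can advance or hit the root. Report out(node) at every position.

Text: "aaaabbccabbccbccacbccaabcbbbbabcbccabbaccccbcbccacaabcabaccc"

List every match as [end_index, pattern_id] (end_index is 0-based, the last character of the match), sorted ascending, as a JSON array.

Build:
Trie nodes:
  n0 'ε': a→1 b→5 c→14
  n1 'a': a→2 b→19 c→11  ←P2
  n2 'aa': b→3
  n3 'aab': c→4
  n4 'aabc': ·  ←P0
  n5 'b': b→9 c→6
  n6 'bc': c→7
  n7 'bcc': a→8
  n8 'bcca': ·  ←P1
  n9 'bb': b→10
  n10 'bbb': ·  ←P3
  n11 'ac': c→12
  n12 'acc': c→13
  n13 'accc': ·  ←P4
  n14 'c': b→15
  n15 'cb': c→16
  n16 'cbc': c→17
  n17 'cbcc': a→18
  n18 'cbcca': ·  ←P5
  n19 'ab': c→20  ←P6
  n20 'abc': ·  ←P7

BFS fail/out derivation:
  fail(1) 'a': from fail(0)=0 chase 'a': 0 ⇒ 0;  out={2}∪out(0)={2}
  fail(5) 'b': from fail(0)=0 chase 'b': 0 ⇒ 0;  out=∅∪out(0)=∅
  fail(14) 'c': from fail(0)=0 chase 'c': 0 ⇒ 0;  out=∅∪out(0)=∅
  fail(2) 'aa': from fail(1)=0 chase 'a': 0 ⇒ 1;  out=∅∪out(1)={2}
  fail(6) 'bc': from fail(5)=0 chase 'c': 0 ⇒ 14;  out=∅∪out(14)=∅
  fail(9) 'bb': from fail(5)=0 chase 'b': 0 ⇒ 5;  out=∅∪out(5)=∅
  fail(11) 'ac': from fail(1)=0 chase 'c': 0 ⇒ 14;  out=∅∪out(14)=∅
  fail(15) 'cb': from fail(14)=0 chase 'b': 0 ⇒ 5;  out=∅∪out(5)=∅
  fail(19) 'ab': from fail(1)=0 chase 'b': 0 ⇒ 5;  out={6}∪out(5)={6}
  fail(3) 'aab': from fail(2)=1 chase 'b': 1 ⇒ 19;  out=∅∪out(19)={6}
  fail(7) 'bcc': from fail(6)=14 chase 'c': 14→0 ⇒ 14;  out=∅∪out(14)=∅
  fail(10) 'bbb': from fail(9)=5 chase 'b': 5 ⇒ 9;  out={3}∪out(9)={3}
  fail(12) 'acc': from fail(11)=14 chase 'c': 14→0 ⇒ 14;  out=∅∪out(14)=∅
  fail(16) 'cbc': from fail(15)=5 chase 'c': 5 ⇒ 6;  out=∅∪out(6)=∅
  fail(20) 'abc': from fail(19)=5 chase 'c': 5 ⇒ 6;  out={7}∪out(6)={7}
  fail(4) 'aabc': from fail(3)=19 chase 'c': 19 ⇒ 20;  out={0}∪out(20)={0,7}
  fail(8) 'bcca': from fail(7)=14 chase 'a': 14→0 ⇒ 1;  out={1}∪out(1)={1,2}
  fail(13) 'accc': from fail(12)=14 chase 'c': 14→0 ⇒ 14;  out={4}∪out(14)={4}
  fail(17) 'cbcc': from fail(16)=6 chase 'c': 6 ⇒ 7;  out=∅∪out(7)=∅
  fail(18) 'cbcca': from fail(17)=7 chase 'a': 7 ⇒ 8;  out={5}∪out(8)={1,2,5}

Run:
[0] read 'a'  n0⇒n1  ** P2@[0:0]
[1] read 'a'  n1⇒n2  ** P2@[1:1]
[2] read 'a'  n2⇒n2 ·f  ** P2@[2:2]
[3] read 'a'  n2⇒n2 ·f  ** P2@[3:3]
[4] read 'b'  n2⇒n3  ** P6@[3:4]
[5] read 'b'  n3⇒n9 ·f
[6] read 'c'  n9⇒n6 ·f
[7] read 'c'  n6⇒n7
[8] read 'a'  n7⇒n8  ** P1@[5:8],P2@[8:8]
[9] read 'b'  n8⇒n19 ·f  ** P6@[8:9]
[10] read 'b'  n19⇒n9 ·f
[11] read 'c'  n9⇒n6 ·f
[12] read 'c'  n6⇒n7
[13] read 'b'  n7⇒n15 ·f
[14] read 'c'  n15⇒n16
[15] read 'c'  n16⇒n17
[16] read 'a'  n17⇒n18  ** P1@[13:16],P2@[16:16],P5@[12:16]
[17] read 'c'  n18⇒n11 ·f
[18] read 'b'  n11⇒n15 ·f
[19] read 'c'  n15⇒n16
[20] read 'c'  n16⇒n17
[21] read 'a'  n17⇒n18  ** P1@[18:21],P2@[21:21],P5@[17:21]
[22] read 'a'  n18⇒n2 ·f  ** P2@[22:22]
[23] read 'b'  n2⇒n3  ** P6@[22:23]
[24] read 'c'  n3⇒n4  ** P0@[21:24],P7@[22:24]
[25] read 'b'  n4⇒n15 ·f
[26] read 'b'  n15⇒n9 ·f
[27] read 'b'  n9⇒n10  ** P3@[25:27]
[28] read 'b'  n10⇒n10 ·f  ** P3@[26:28]
[29] read 'a'  n10⇒n1 ·f  ** P2@[29:29]
[30] read 'b'  n1⇒n19  ** P6@[29:30]
[31] read 'c'  n19⇒n20  ** P7@[29:31]
[32] read 'b'  n20⇒n15 ·f
[33] read 'c'  n15⇒n16
[34] read 'c'  n16⇒n17
[35] read 'a'  n17⇒n18  ** P1@[32:35],P2@[35:35],P5@[31:35]
[36] read 'b'  n18⇒n19 ·f  ** P6@[35:36]
[37] read 'b'  n19⇒n9 ·f
[38] read 'a'  n9⇒n1 ·f  ** P2@[38:38]
[39] read 'c'  n1⇒n11
[40] read 'c'  n11⇒n12
[41] read 'c'  n12⇒n13  ** P4@[38:41]
[42] read 'c'  n13⇒n14 ·f
[43] read 'b'  n14⇒n15
[44] read 'c'  n15⇒n16
[45] read 'b'  n16⇒n15 ·f
[46] read 'c'  n15⇒n16
[47] read 'c'  n16⇒n17
[48] read 'a'  n17⇒n18  ** P1@[45:48],P2@[48:48],P5@[44:48]
[49] read 'c'  n18⇒n11 ·f
[50] read 'a'  n11⇒n1 ·f  ** P2@[50:50]
[51] read 'a'  n1⇒n2  ** P2@[51:51]
[52] read 'b'  n2⇒n3  ** P6@[51:52]
[53] read 'c'  n3⇒n4  ** P0@[50:53],P7@[51:53]
[54] read 'a'  n4⇒n1 ·f  ** P2@[54:54]
[55] read 'b'  n1⇒n19  ** P6@[54:55]
[56] read 'a'  n19⇒n1 ·f  ** P2@[56:56]
[57] read 'c'  n1⇒n11
[58] read 'c'  n11⇒n12
[59] read 'c'  n12⇒n13  ** P4@[56:59]

Result: [[0,2],[1,2],[2,2],[3,2],[4,6],[8,1],[8,2],[9,6],[16,1],[16,2],[16,5],[21,1],[21,2],[21,5],[22,2],[23,6],[24,0],[24,7],[27,3],[28,3],[29,2],[30,6],[31,7],[35,1],[35,2],[35,5],[36,6],[38,2],[41,4],[48,1],[48,2],[48,5],[50,2],[51,2],[52,6],[53,0],[53,7],[54,2],[55,6],[56,2],[59,4]]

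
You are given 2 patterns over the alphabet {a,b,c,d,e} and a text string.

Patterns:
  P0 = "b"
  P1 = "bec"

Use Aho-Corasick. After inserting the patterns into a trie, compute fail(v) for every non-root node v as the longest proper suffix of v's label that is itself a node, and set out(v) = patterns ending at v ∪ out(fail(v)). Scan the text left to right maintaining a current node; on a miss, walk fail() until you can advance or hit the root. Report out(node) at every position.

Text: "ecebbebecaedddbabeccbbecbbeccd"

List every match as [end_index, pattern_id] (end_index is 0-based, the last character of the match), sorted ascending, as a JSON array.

Build automaton:
Trie nodes:
  n0 'ε': b→1
  n1 'b': e→2  ←P0
  n2 'be': c→3
  n3 'bec': ·  ←P1

BFS fail/out derivation:
  n1('b'): parent n0 fail=0; on 'b' 0 → fail=0;  out {0}∪∅={0}
  n2('be'): parent n1 fail=0; on 'e' 0 → fail=0;  out ∅∪∅=∅
  n3('bec'): parent n2 fail=0; on 'c' 0 → fail=0;  out {1}∪∅={1}

Run:
pos 0 'e': at 0
pos 1 'c': at 0
pos 2 'e': at 0
pos 3 'b': at 1  → match P0@[3:3]
pos 4 'b': at 1 ·f  → match P0@[4:4]
pos 5 'e': at 2
pos 6 'b': at 1 ·f  → match P0@[6:6]
pos 7 'e': at 2
pos 8 'c': at 3  → match P1@[6:8]
pos 9 'a': at 0 ·f
pos 10 'e': at 0
pos 11 'd': at 0
pos 12 'd': at 0
pos 13 'd': at 0
pos 14 'b': at 1  → match P0@[14:14]
pos 15 'a': at 0 ·f
pos 16 'b': at 1  → match P0@[16:16]
pos 17 'e': at 2
pos 18 'c': at 3  → match P1@[16:18]
pos 19 'c': at 0 ·f
pos 20 'b': at 1  → match P0@[20:20]
pos 21 'b': at 1 ·f  → match P0@[21:21]
pos 22 'e': at 2
pos 23 'c': at 3  → match P1@[21:23]
pos 24 'b': at 1 ·f  → match P0@[24:24]
pos 25 'b': at 1 ·f  → match P0@[25:25]
pos 26 'e': at 2
pos 27 'c': at 3  → match P1@[25:27]
pos 28 'c': at 0 ·f
pos 29 'd': at 0

Result: [[3,0],[4,0],[6,0],[8,1],[14,0],[16,0],[18,1],[20,0],[21,0],[23,1],[24,0],[25,0],[27,1]]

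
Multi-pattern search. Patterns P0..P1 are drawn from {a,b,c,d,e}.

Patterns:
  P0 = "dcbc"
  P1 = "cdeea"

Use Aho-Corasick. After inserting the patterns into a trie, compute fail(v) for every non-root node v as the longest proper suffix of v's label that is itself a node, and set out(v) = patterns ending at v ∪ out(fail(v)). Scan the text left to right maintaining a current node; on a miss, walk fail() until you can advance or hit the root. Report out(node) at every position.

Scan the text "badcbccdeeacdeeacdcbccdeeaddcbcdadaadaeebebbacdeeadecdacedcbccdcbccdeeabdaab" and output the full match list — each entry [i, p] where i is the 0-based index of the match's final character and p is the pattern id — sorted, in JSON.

Build automaton:
Trie (insert patterns):
  0='ε' goto c→5 d→1
  1='d' goto c→2
  2='dc' goto b→3
  3='dcb' goto c→4
  4='dcbc' goto ·  [P0 ends]
  5='c' goto d→6
  6='cd' goto e→7
  7='cde' goto e→8
  8='cdee' goto a→9
  9='cdeea' goto ·  [P1 ends]

BFS fail/out derivation:
  fail(1) 'd': from fail(0)=0 chase 'd': 0 ⇒ 0;  out=∅∪out(0)=∅
  fail(5) 'c': from fail(0)=0 chase 'c': 0 ⇒ 0;  out=∅∪out(0)=∅
  fail(2) 'dc': from fail(1)=0 chase 'c': 0 ⇒ 5;  out=∅∪out(5)=∅
  fail(6) 'cd': from fail(5)=0 chase 'd': 0 ⇒ 1;  out=∅∪out(1)=∅
  fail(3) 'dcb': from fail(2)=5 chase 'b': 5→0 ⇒ 0;  out=∅∪out(0)=∅
  fail(7) 'cde': from fail(6)=1 chase 'e': 1→0 ⇒ 0;  out=∅∪out(0)=∅
  fail(4) 'dcbc': from fail(3)=0 chase 'c': 0 ⇒ 5;  out={0}∪out(5)={0}
  fail(8) 'cdee': from fail(7)=0 chase 'e': 0 ⇒ 0;  out=∅∪out(0)=∅
  fail(9) 'cdeea': from fail(8)=0 chase 'a': 0 ⇒ 0;  out={1}∪out(0)={1}

Run:
pos 0 'b': at 0
pos 1 'a': at 0
pos 2 'd': at 1
pos 3 'c': at 2
pos 4 'b': at 3
pos 5 'c': at 4  ** P0@[2:5]
pos 6 'c': at 5 (via fail)
pos 7 'd': at 6
pos 8 'e': at 7
pos 9 'e': at 8
pos 10 'a': at 9  ** P1@[6:10]
pos 11 'c': at 5 (via fail)
pos 12 'd': at 6
pos 13 'e': at 7
pos 14 'e': at 8
pos 15 'a': at 9  ** P1@[11:15]
pos 16 'c': at 5 (via fail)
pos 17 'd': at 6
pos 18 'c': at 2 (via fail)
pos 19 'b': at 3
pos 20 'c': at 4  ** P0@[17:20]
pos 21 'c': at 5 (via fail)
pos 22 'd': at 6
pos 23 'e': at 7
pos 24 'e': at 8
pos 25 'a': at 9  ** P1@[21:25]
pos 26 'd': at 1 (via fail)
pos 27 'd': at 1 (via fail)
pos 28 'c': at 2
pos 29 'b': at 3
pos 30 'c': at 4  ** P0@[27:30]
pos 31 'd': at 6 (via fail)
pos 32 'a': at 0 (via fail)
pos 33 'd': at 1
pos 34 'a': at 0 (via fail)
pos 35 'a': at 0
pos 36 'd': at 1
pos 37 'a': at 0 (via fail)
pos 38 'e': at 0
pos 39 'e': at 0
pos 40 'b': at 0
pos 41 'e': at 0
pos 42 'b': at 0
pos 43 'b': at 0
pos 44 'a': at 0
pos 45 'c': at 5
pos 46 'd': at 6
pos 47 'e': at 7
pos 48 'e': at 8
pos 49 'a': at 9  ** P1@[45:49]
pos 50 'd': at 1 (via fail)
pos 51 'e': at 0 (via fail)
pos 52 'c': at 5
pos 53 'd': at 6
pos 54 'a': at 0 (via fail)
pos 55 'c': at 5
pos 56 'e': at 0 (via fail)
pos 57 'd': at 1
pos 58 'c': at 2
pos 59 'b': at 3
pos 60 'c': at 4  ** P0@[57:60]
pos 61 'c': at 5 (via fail)
pos 62 'd': at 6
pos 63 'c': at 2 (via fail)
pos 64 'b': at 3
pos 65 'c': at 4  ** P0@[62:65]
pos 66 'c': at 5 (via fail)
pos 67 'd': at 6
pos 68 'e': at 7
pos 69 'e': at 8
pos 70 'a': at 9  ** P1@[66:70]
pos 71 'b': at 0 (via fail)
pos 72 'd': at 1
pos 73 'a': at 0 (via fail)
pos 74 'a': at 0
pos 75 'b': at 0

Matches: [[5,0],[10,1],[15,1],[20,0],[25,1],[30,0],[49,1],[60,0],[65,0],[70,1]]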